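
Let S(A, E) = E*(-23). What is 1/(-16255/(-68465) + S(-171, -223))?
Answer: 13693/70234648 ≈ 0.00019496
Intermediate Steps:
S(A, E) = -23*E
1/(-16255/(-68465) + S(-171, -223)) = 1/(-16255/(-68465) - 23*(-223)) = 1/(-16255*(-1/68465) + 5129) = 1/(3251/13693 + 5129) = 1/(70234648/13693) = 13693/70234648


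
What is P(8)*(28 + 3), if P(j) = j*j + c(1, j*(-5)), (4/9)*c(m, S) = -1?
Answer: 7657/4 ≈ 1914.3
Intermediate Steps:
c(m, S) = -9/4 (c(m, S) = (9/4)*(-1) = -9/4)
P(j) = -9/4 + j² (P(j) = j*j - 9/4 = j² - 9/4 = -9/4 + j²)
P(8)*(28 + 3) = (-9/4 + 8²)*(28 + 3) = (-9/4 + 64)*31 = (247/4)*31 = 7657/4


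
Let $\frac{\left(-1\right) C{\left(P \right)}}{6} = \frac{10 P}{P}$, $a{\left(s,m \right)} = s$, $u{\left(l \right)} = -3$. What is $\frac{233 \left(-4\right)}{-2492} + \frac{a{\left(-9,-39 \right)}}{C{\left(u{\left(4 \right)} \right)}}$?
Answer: $\frac{6529}{12460} \approx 0.524$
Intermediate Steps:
$C{\left(P \right)} = -60$ ($C{\left(P \right)} = - 6 \frac{10 P}{P} = \left(-6\right) 10 = -60$)
$\frac{233 \left(-4\right)}{-2492} + \frac{a{\left(-9,-39 \right)}}{C{\left(u{\left(4 \right)} \right)}} = \frac{233 \left(-4\right)}{-2492} - \frac{9}{-60} = \left(-932\right) \left(- \frac{1}{2492}\right) - - \frac{3}{20} = \frac{233}{623} + \frac{3}{20} = \frac{6529}{12460}$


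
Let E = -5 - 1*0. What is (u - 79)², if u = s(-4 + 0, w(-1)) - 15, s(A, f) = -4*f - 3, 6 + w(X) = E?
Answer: 2809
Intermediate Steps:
E = -5 (E = -5 + 0 = -5)
w(X) = -11 (w(X) = -6 - 5 = -11)
s(A, f) = -3 - 4*f
u = 26 (u = (-3 - 4*(-11)) - 15 = (-3 + 44) - 15 = 41 - 15 = 26)
(u - 79)² = (26 - 79)² = (-53)² = 2809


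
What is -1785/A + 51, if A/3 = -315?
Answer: 476/9 ≈ 52.889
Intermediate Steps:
A = -945 (A = 3*(-315) = -945)
-1785/A + 51 = -1785/(-945) + 51 = -1785*(-1)/945 + 51 = -21*(-17/189) + 51 = 17/9 + 51 = 476/9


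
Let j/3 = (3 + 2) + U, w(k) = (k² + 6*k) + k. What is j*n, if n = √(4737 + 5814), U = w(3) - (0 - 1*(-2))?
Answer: 99*√10551 ≈ 10169.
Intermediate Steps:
w(k) = k² + 7*k
U = 28 (U = 3*(7 + 3) - (0 - 1*(-2)) = 3*10 - (0 + 2) = 30 - 1*2 = 30 - 2 = 28)
n = √10551 ≈ 102.72
j = 99 (j = 3*((3 + 2) + 28) = 3*(5 + 28) = 3*33 = 99)
j*n = 99*√10551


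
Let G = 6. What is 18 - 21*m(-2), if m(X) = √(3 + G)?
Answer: -45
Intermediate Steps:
m(X) = 3 (m(X) = √(3 + 6) = √9 = 3)
18 - 21*m(-2) = 18 - 21*3 = 18 - 63 = -45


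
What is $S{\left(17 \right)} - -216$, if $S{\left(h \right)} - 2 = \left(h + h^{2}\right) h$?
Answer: $5420$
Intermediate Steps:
$S{\left(h \right)} = 2 + h \left(h + h^{2}\right)$ ($S{\left(h \right)} = 2 + \left(h + h^{2}\right) h = 2 + h \left(h + h^{2}\right)$)
$S{\left(17 \right)} - -216 = \left(2 + 17^{2} + 17^{3}\right) - -216 = \left(2 + 289 + 4913\right) + 216 = 5204 + 216 = 5420$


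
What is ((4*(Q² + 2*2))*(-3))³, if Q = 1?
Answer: -216000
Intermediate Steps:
((4*(Q² + 2*2))*(-3))³ = ((4*(1² + 2*2))*(-3))³ = ((4*(1 + 4))*(-3))³ = ((4*5)*(-3))³ = (20*(-3))³ = (-60)³ = -216000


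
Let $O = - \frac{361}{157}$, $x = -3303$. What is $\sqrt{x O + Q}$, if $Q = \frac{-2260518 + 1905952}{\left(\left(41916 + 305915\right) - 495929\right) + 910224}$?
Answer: $\frac{\sqrt{27182061336974388918}}{59826891} \approx 87.146$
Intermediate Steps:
$O = - \frac{361}{157}$ ($O = \left(-361\right) \frac{1}{157} = - \frac{361}{157} \approx -2.2994$)
$Q = - \frac{177283}{381063}$ ($Q = - \frac{354566}{\left(347831 - 495929\right) + 910224} = - \frac{354566}{-148098 + 910224} = - \frac{354566}{762126} = \left(-354566\right) \frac{1}{762126} = - \frac{177283}{381063} \approx -0.46523$)
$\sqrt{x O + Q} = \sqrt{\left(-3303\right) \left(- \frac{361}{157}\right) - \frac{177283}{381063}} = \sqrt{\frac{1192383}{157} - \frac{177283}{381063}} = \sqrt{\frac{454345209698}{59826891}} = \frac{\sqrt{27182061336974388918}}{59826891}$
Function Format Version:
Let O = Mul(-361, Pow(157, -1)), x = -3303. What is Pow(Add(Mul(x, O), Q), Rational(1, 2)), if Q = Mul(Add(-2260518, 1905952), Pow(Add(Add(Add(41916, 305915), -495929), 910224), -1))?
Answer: Mul(Rational(1, 59826891), Pow(27182061336974388918, Rational(1, 2))) ≈ 87.146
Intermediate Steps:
O = Rational(-361, 157) (O = Mul(-361, Rational(1, 157)) = Rational(-361, 157) ≈ -2.2994)
Q = Rational(-177283, 381063) (Q = Mul(-354566, Pow(Add(Add(347831, -495929), 910224), -1)) = Mul(-354566, Pow(Add(-148098, 910224), -1)) = Mul(-354566, Pow(762126, -1)) = Mul(-354566, Rational(1, 762126)) = Rational(-177283, 381063) ≈ -0.46523)
Pow(Add(Mul(x, O), Q), Rational(1, 2)) = Pow(Add(Mul(-3303, Rational(-361, 157)), Rational(-177283, 381063)), Rational(1, 2)) = Pow(Add(Rational(1192383, 157), Rational(-177283, 381063)), Rational(1, 2)) = Pow(Rational(454345209698, 59826891), Rational(1, 2)) = Mul(Rational(1, 59826891), Pow(27182061336974388918, Rational(1, 2)))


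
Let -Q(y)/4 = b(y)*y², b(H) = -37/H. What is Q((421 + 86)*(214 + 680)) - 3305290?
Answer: 63776894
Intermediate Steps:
Q(y) = 148*y (Q(y) = -4*(-37/y)*y² = -(-148)*y = 148*y)
Q((421 + 86)*(214 + 680)) - 3305290 = 148*((421 + 86)*(214 + 680)) - 3305290 = 148*(507*894) - 3305290 = 148*453258 - 3305290 = 67082184 - 3305290 = 63776894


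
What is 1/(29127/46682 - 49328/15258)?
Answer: -356136978/929154965 ≈ -0.38329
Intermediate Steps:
1/(29127/46682 - 49328/15258) = 1/(29127*(1/46682) - 49328*1/15258) = 1/(29127/46682 - 24664/7629) = 1/(-929154965/356136978) = -356136978/929154965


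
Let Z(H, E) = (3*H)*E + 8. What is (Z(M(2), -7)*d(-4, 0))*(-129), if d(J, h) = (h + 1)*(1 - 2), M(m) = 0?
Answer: 1032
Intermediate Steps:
d(J, h) = -1 - h (d(J, h) = (1 + h)*(-1) = -1 - h)
Z(H, E) = 8 + 3*E*H (Z(H, E) = 3*E*H + 8 = 8 + 3*E*H)
(Z(M(2), -7)*d(-4, 0))*(-129) = ((8 + 3*(-7)*0)*(-1 - 1*0))*(-129) = ((8 + 0)*(-1 + 0))*(-129) = (8*(-1))*(-129) = -8*(-129) = 1032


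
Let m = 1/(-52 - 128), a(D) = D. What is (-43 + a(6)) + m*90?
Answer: -75/2 ≈ -37.500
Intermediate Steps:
m = -1/180 (m = 1/(-180) = -1/180 ≈ -0.0055556)
(-43 + a(6)) + m*90 = (-43 + 6) - 1/180*90 = -37 - 1/2 = -75/2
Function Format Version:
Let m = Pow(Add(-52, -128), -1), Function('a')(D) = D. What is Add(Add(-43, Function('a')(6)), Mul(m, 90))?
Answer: Rational(-75, 2) ≈ -37.500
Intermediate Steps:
m = Rational(-1, 180) (m = Pow(-180, -1) = Rational(-1, 180) ≈ -0.0055556)
Add(Add(-43, Function('a')(6)), Mul(m, 90)) = Add(Add(-43, 6), Mul(Rational(-1, 180), 90)) = Add(-37, Rational(-1, 2)) = Rational(-75, 2)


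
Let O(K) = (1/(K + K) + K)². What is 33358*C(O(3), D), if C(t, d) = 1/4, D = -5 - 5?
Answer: 16679/2 ≈ 8339.5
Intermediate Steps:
O(K) = (K + 1/(2*K))² (O(K) = (1/(2*K) + K)² = (K + 1/(2*K))²)
D = -10
C(t, d) = ¼
33358*C(O(3), D) = 33358*(¼) = 16679/2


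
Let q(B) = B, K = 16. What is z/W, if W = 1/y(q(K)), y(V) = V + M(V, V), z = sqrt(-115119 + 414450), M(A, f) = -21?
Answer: -15*sqrt(33259) ≈ -2735.6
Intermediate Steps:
z = 3*sqrt(33259) (z = sqrt(299331) = 3*sqrt(33259) ≈ 547.11)
y(V) = -21 + V (y(V) = V - 21 = -21 + V)
W = -1/5 (W = 1/(-21 + 16) = 1/(-5) = -1/5 ≈ -0.20000)
z/W = (3*sqrt(33259))/(-1/5) = (3*sqrt(33259))*(-5) = -15*sqrt(33259)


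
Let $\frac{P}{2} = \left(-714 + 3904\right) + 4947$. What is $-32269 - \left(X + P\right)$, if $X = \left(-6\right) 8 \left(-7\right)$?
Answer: $-48879$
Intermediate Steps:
$X = 336$ ($X = \left(-48\right) \left(-7\right) = 336$)
$P = 16274$ ($P = 2 \left(\left(-714 + 3904\right) + 4947\right) = 2 \left(3190 + 4947\right) = 2 \cdot 8137 = 16274$)
$-32269 - \left(X + P\right) = -32269 - \left(336 + 16274\right) = -32269 - 16610 = -48879$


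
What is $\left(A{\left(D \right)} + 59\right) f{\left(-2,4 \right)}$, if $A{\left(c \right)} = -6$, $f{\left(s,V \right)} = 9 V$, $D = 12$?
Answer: $1908$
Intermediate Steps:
$\left(A{\left(D \right)} + 59\right) f{\left(-2,4 \right)} = \left(-6 + 59\right) 9 \cdot 4 = 53 \cdot 36 = 1908$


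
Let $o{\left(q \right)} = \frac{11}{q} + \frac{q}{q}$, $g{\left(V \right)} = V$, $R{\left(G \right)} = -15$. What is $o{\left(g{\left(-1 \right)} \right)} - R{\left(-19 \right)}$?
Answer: $5$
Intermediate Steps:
$o{\left(q \right)} = 1 + \frac{11}{q}$ ($o{\left(q \right)} = \frac{11}{q} + 1 = 1 + \frac{11}{q}$)
$o{\left(g{\left(-1 \right)} \right)} - R{\left(-19 \right)} = \frac{11 - 1}{-1} - -15 = \left(-1\right) 10 + 15 = -10 + 15 = 5$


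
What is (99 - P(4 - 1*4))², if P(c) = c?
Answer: 9801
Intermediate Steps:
(99 - P(4 - 1*4))² = (99 - (4 - 1*4))² = (99 - (4 - 4))² = (99 - 1*0)² = (99 + 0)² = 99² = 9801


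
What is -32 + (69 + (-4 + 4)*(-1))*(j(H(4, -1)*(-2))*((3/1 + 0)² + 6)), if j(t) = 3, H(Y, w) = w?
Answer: 3073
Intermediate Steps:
-32 + (69 + (-4 + 4)*(-1))*(j(H(4, -1)*(-2))*((3/1 + 0)² + 6)) = -32 + (69 + (-4 + 4)*(-1))*(3*((3/1 + 0)² + 6)) = -32 + (69 + 0*(-1))*(3*((3*1 + 0)² + 6)) = -32 + (69 + 0)*(3*((3 + 0)² + 6)) = -32 + 69*(3*(3² + 6)) = -32 + 69*(3*(9 + 6)) = -32 + 69*(3*15) = -32 + 69*45 = -32 + 3105 = 3073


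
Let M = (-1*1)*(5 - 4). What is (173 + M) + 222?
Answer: 394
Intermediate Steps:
M = -1 (M = -1*1 = -1)
(173 + M) + 222 = (173 - 1) + 222 = 172 + 222 = 394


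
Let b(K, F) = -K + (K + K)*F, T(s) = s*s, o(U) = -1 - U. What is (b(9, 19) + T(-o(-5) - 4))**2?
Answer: 157609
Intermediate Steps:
T(s) = s**2
b(K, F) = -K + 2*F*K (b(K, F) = -K + (2*K)*F = -K + 2*F*K)
(b(9, 19) + T(-o(-5) - 4))**2 = (9*(-1 + 2*19) + (-(-1 - 1*(-5)) - 4)**2)**2 = (9*(-1 + 38) + (-(-1 + 5) - 4)**2)**2 = (9*37 + (-1*4 - 4)**2)**2 = (333 + (-4 - 4)**2)**2 = (333 + (-8)**2)**2 = (333 + 64)**2 = 397**2 = 157609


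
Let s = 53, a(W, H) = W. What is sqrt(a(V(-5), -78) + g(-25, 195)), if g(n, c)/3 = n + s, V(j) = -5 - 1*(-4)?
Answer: sqrt(83) ≈ 9.1104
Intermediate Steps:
V(j) = -1 (V(j) = -5 + 4 = -1)
g(n, c) = 159 + 3*n (g(n, c) = 3*(n + 53) = 3*(53 + n) = 159 + 3*n)
sqrt(a(V(-5), -78) + g(-25, 195)) = sqrt(-1 + (159 + 3*(-25))) = sqrt(-1 + (159 - 75)) = sqrt(-1 + 84) = sqrt(83)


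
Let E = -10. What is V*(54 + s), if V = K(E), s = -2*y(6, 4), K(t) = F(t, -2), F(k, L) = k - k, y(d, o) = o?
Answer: 0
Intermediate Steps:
F(k, L) = 0
K(t) = 0
s = -8 (s = -2*4 = -8)
V = 0
V*(54 + s) = 0*(54 - 8) = 0*46 = 0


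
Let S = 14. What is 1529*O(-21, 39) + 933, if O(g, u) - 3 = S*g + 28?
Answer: -401194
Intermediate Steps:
O(g, u) = 31 + 14*g (O(g, u) = 3 + (14*g + 28) = 3 + (28 + 14*g) = 31 + 14*g)
1529*O(-21, 39) + 933 = 1529*(31 + 14*(-21)) + 933 = 1529*(31 - 294) + 933 = 1529*(-263) + 933 = -402127 + 933 = -401194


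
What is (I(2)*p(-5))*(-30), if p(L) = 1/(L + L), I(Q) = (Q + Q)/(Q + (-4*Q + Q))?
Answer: -3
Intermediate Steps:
I(Q) = -1 (I(Q) = (2*Q)/(Q - 3*Q) = (2*Q)/((-2*Q)) = (2*Q)*(-1/(2*Q)) = -1)
p(L) = 1/(2*L)
(I(2)*p(-5))*(-30) = -1/(2*(-5))*(-30) = -(-1)/(2*5)*(-30) = -1*(-⅒)*(-30) = (⅒)*(-30) = -3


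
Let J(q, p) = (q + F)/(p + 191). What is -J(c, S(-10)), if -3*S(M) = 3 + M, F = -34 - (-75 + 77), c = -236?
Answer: 204/145 ≈ 1.4069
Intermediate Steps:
F = -36 (F = -34 - 1*2 = -34 - 2 = -36)
S(M) = -1 - M/3 (S(M) = -(3 + M)/3 = -1 - M/3)
J(q, p) = (-36 + q)/(191 + p) (J(q, p) = (q - 36)/(p + 191) = (-36 + q)/(191 + p))
-J(c, S(-10)) = -(-36 - 236)/(191 + (-1 - ⅓*(-10))) = -(-272)/(191 + (-1 + 10/3)) = -(-272)/(191 + 7/3) = -(-272)/580/3 = -3*(-272)/580 = -1*(-204/145) = 204/145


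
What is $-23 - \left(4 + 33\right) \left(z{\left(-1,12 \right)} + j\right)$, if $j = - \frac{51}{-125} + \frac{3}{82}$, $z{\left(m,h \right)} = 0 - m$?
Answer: $- \frac{783609}{10250} \approx -76.45$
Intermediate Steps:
$z{\left(m,h \right)} = - m$
$j = \frac{4557}{10250}$ ($j = \left(-51\right) \left(- \frac{1}{125}\right) + 3 \cdot \frac{1}{82} = \frac{51}{125} + \frac{3}{82} = \frac{4557}{10250} \approx 0.44459$)
$-23 - \left(4 + 33\right) \left(z{\left(-1,12 \right)} + j\right) = -23 - \left(4 + 33\right) \left(\left(-1\right) \left(-1\right) + \frac{4557}{10250}\right) = -23 - 37 \left(1 + \frac{4557}{10250}\right) = -23 - 37 \cdot \frac{14807}{10250} = -23 - \frac{547859}{10250} = - \frac{783609}{10250}$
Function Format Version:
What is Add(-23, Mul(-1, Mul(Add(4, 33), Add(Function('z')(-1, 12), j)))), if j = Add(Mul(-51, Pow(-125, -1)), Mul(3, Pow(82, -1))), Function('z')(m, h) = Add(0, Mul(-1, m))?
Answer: Rational(-783609, 10250) ≈ -76.450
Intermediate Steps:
Function('z')(m, h) = Mul(-1, m)
j = Rational(4557, 10250) (j = Add(Mul(-51, Rational(-1, 125)), Mul(3, Rational(1, 82))) = Add(Rational(51, 125), Rational(3, 82)) = Rational(4557, 10250) ≈ 0.44459)
Add(-23, Mul(-1, Mul(Add(4, 33), Add(Function('z')(-1, 12), j)))) = Add(-23, Mul(-1, Mul(Add(4, 33), Add(Mul(-1, -1), Rational(4557, 10250))))) = Add(-23, Mul(-1, Mul(37, Add(1, Rational(4557, 10250))))) = Add(-23, Mul(-1, Mul(37, Rational(14807, 10250)))) = Add(-23, Mul(-1, Rational(547859, 10250))) = Add(-23, Rational(-547859, 10250)) = Rational(-783609, 10250)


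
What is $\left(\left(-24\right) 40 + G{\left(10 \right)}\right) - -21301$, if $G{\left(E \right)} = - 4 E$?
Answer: $20301$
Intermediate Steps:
$\left(\left(-24\right) 40 + G{\left(10 \right)}\right) - -21301 = \left(\left(-24\right) 40 - 40\right) - -21301 = \left(-960 - 40\right) + 21301 = -1000 + 21301 = 20301$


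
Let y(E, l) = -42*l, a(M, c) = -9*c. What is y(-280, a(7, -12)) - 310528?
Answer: -315064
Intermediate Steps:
y(-280, a(7, -12)) - 310528 = -(-378)*(-12) - 310528 = -42*108 - 310528 = -4536 - 310528 = -315064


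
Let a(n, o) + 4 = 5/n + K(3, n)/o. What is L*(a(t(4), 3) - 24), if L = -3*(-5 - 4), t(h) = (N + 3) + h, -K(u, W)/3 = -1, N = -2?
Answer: -702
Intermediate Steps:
K(u, W) = 3 (K(u, W) = -3*(-1) = 3)
t(h) = 1 + h (t(h) = (-2 + 3) + h = 1 + h)
a(n, o) = -4 + 3/o + 5/n (a(n, o) = -4 + (5/n + 3/o) = -4 + (3/o + 5/n) = -4 + 3/o + 5/n)
L = 27 (L = -3*(-9) = 27)
L*(a(t(4), 3) - 24) = 27*((-4 + 3/3 + 5/(1 + 4)) - 24) = 27*((-4 + 3*(1/3) + 5/5) - 24) = 27*((-4 + 1 + 5*(1/5)) - 24) = 27*((-4 + 1 + 1) - 24) = 27*(-2 - 24) = 27*(-26) = -702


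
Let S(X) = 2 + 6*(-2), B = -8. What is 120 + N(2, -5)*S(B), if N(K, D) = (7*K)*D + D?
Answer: 870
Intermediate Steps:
S(X) = -10 (S(X) = 2 - 12 = -10)
N(K, D) = D + 7*D*K (N(K, D) = 7*D*K + D = D + 7*D*K)
120 + N(2, -5)*S(B) = 120 - 5*(1 + 7*2)*(-10) = 120 - 5*(1 + 14)*(-10) = 120 - 5*15*(-10) = 120 - 75*(-10) = 120 + 750 = 870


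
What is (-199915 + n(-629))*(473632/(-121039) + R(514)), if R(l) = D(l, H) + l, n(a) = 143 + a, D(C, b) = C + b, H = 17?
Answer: -25252955461323/121039 ≈ -2.0863e+8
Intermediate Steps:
R(l) = 17 + 2*l (R(l) = (l + 17) + l = (17 + l) + l = 17 + 2*l)
(-199915 + n(-629))*(473632/(-121039) + R(514)) = (-199915 + (143 - 629))*(473632/(-121039) + (17 + 2*514)) = (-199915 - 486)*(473632*(-1/121039) + (17 + 1028)) = -200401*(-473632/121039 + 1045) = -200401*126012123/121039 = -25252955461323/121039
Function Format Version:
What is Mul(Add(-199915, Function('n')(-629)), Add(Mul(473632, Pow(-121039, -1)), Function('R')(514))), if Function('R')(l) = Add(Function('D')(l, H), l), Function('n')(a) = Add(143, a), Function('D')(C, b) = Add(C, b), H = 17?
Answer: Rational(-25252955461323, 121039) ≈ -2.0863e+8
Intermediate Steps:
Function('R')(l) = Add(17, Mul(2, l)) (Function('R')(l) = Add(Add(l, 17), l) = Add(Add(17, l), l) = Add(17, Mul(2, l)))
Mul(Add(-199915, Function('n')(-629)), Add(Mul(473632, Pow(-121039, -1)), Function('R')(514))) = Mul(Add(-199915, Add(143, -629)), Add(Mul(473632, Pow(-121039, -1)), Add(17, Mul(2, 514)))) = Mul(Add(-199915, -486), Add(Mul(473632, Rational(-1, 121039)), Add(17, 1028))) = Mul(-200401, Add(Rational(-473632, 121039), 1045)) = Mul(-200401, Rational(126012123, 121039)) = Rational(-25252955461323, 121039)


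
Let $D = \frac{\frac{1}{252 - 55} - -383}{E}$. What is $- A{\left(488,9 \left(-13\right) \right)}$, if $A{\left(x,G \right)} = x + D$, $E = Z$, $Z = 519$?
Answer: $- \frac{49970036}{102243} \approx -488.74$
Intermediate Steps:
$E = 519$
$D = \frac{75452}{102243}$ ($D = \frac{\frac{1}{252 - 55} - -383}{519} = \left(\frac{1}{197} + 383\right) \frac{1}{519} = \frac{75452}{197} \cdot \frac{1}{519} = \frac{75452}{102243} \approx 0.73797$)
$A{\left(x,G \right)} = \frac{75452}{102243} + x$ ($A{\left(x,G \right)} = x + \frac{75452}{102243} = \frac{75452}{102243} + x$)
$- A{\left(488,9 \left(-13\right) \right)} = - (\frac{75452}{102243} + 488) = \left(-1\right) \frac{49970036}{102243} = - \frac{49970036}{102243}$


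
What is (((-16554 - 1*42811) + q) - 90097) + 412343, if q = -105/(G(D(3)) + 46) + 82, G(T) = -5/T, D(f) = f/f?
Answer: 10781378/41 ≈ 2.6296e+5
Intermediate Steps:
D(f) = 1
q = 3257/41 (q = -105/(-5/1 + 46) + 82 = -105/(-5*1 + 46) + 82 = -105/(-5 + 46) + 82 = -105/41 + 82 = 3257/41 ≈ 79.439)
(((-16554 - 1*42811) + q) - 90097) + 412343 = (((-16554 - 1*42811) + 3257/41) - 90097) + 412343 = (((-16554 - 42811) + 3257/41) - 90097) + 412343 = ((-59365 + 3257/41) - 90097) + 412343 = (-2430708/41 - 90097) + 412343 = -6124685/41 + 412343 = 10781378/41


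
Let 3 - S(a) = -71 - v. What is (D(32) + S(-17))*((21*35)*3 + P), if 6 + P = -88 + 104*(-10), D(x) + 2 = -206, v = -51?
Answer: -198135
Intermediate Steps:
S(a) = 23 (S(a) = 3 - (-71 - 1*(-51)) = 3 - (-71 + 51) = 3 - 1*(-20) = 3 + 20 = 23)
D(x) = -208 (D(x) = -2 - 206 = -208)
P = -1134 (P = -6 + (-88 + 104*(-10)) = -6 + (-88 - 1040) = -6 - 1128 = -1134)
(D(32) + S(-17))*((21*35)*3 + P) = (-208 + 23)*((21*35)*3 - 1134) = -185*(735*3 - 1134) = -185*(2205 - 1134) = -185*1071 = -198135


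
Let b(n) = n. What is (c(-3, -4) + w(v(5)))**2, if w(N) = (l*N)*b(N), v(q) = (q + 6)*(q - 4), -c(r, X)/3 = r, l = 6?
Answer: 540225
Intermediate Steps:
c(r, X) = -3*r
v(q) = (-4 + q)*(6 + q) (v(q) = (6 + q)*(-4 + q) = (-4 + q)*(6 + q))
w(N) = 6*N**2 (w(N) = (6*N)*N = 6*N**2)
(c(-3, -4) + w(v(5)))**2 = (-3*(-3) + 6*(-24 + 5**2 + 2*5)**2)**2 = (9 + 6*(-24 + 25 + 10)**2)**2 = (9 + 6*11**2)**2 = (9 + 6*121)**2 = (9 + 726)**2 = 735**2 = 540225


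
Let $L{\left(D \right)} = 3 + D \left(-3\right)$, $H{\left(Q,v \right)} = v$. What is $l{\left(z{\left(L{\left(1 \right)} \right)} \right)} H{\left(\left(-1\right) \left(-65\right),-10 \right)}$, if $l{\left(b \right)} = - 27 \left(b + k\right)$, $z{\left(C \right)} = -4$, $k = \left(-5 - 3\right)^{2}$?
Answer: $16200$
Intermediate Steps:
$k = 64$ ($k = \left(-8\right)^{2} = 64$)
$L{\left(D \right)} = 3 - 3 D$
$l{\left(b \right)} = -1728 - 27 b$ ($l{\left(b \right)} = - 27 \left(b + 64\right) = - 27 \left(64 + b\right) = -1728 - 27 b$)
$l{\left(z{\left(L{\left(1 \right)} \right)} \right)} H{\left(\left(-1\right) \left(-65\right),-10 \right)} = \left(-1728 - -108\right) \left(-10\right) = \left(-1728 + 108\right) \left(-10\right) = \left(-1620\right) \left(-10\right) = 16200$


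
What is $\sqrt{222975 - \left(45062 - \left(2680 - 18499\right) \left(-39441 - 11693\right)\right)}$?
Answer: $\sqrt{809066659} \approx 28444.0$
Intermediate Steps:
$\sqrt{222975 - \left(45062 - \left(2680 - 18499\right) \left(-39441 - 11693\right)\right)} = \sqrt{222975 + \left(\left(114795 - -808888746\right) - 159857\right)} = \sqrt{222975 + \left(\left(114795 + 808888746\right) - 159857\right)} = \sqrt{222975 + \left(809003541 - 159857\right)} = \sqrt{222975 + 808843684} = \sqrt{809066659}$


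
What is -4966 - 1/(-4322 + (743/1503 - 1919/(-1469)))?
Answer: -47368677098873/9538598330 ≈ -4966.0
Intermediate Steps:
-4966 - 1/(-4322 + (743/1503 - 1919/(-1469))) = -4966 - 1/(-4322 + (743*(1/1503) - 1919*(-1/1469))) = -4966 - 1/(-4322 + (743/1503 + 1919/1469)) = -4966 - 1/(-4322 + 3975724/2207907) = -4966 - 1/(-9538598330/2207907) = -4966 - 1*(-2207907/9538598330) = -4966 + 2207907/9538598330 = -47368677098873/9538598330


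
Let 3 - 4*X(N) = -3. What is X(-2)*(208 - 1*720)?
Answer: -768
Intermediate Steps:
X(N) = 3/2 (X(N) = ¾ - ¼*(-3) = ¾ + ¾ = 3/2)
X(-2)*(208 - 1*720) = 3*(208 - 1*720)/2 = 3*(208 - 720)/2 = (3/2)*(-512) = -768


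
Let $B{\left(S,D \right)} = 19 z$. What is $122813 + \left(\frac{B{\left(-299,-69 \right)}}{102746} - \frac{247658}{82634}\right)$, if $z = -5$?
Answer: $\frac{521347676164317}{4245156482} \approx 1.2281 \cdot 10^{5}$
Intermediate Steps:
$B{\left(S,D \right)} = -95$ ($B{\left(S,D \right)} = 19 \left(-5\right) = -95$)
$122813 + \left(\frac{B{\left(-299,-69 \right)}}{102746} - \frac{247658}{82634}\right) = 122813 - \left(\frac{95}{102746} + \frac{123829}{41317}\right) = 122813 - \frac{12726859549}{4245156482} = \frac{521347676164317}{4245156482}$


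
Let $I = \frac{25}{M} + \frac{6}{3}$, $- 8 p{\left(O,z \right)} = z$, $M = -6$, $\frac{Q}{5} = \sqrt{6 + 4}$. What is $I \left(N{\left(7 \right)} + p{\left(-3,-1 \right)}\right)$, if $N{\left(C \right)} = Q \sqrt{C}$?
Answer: $- \frac{13}{48} - \frac{65 \sqrt{70}}{6} \approx -90.909$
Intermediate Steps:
$Q = 5 \sqrt{10}$ ($Q = 5 \sqrt{6 + 4} = 5 \sqrt{10} \approx 15.811$)
$p{\left(O,z \right)} = - \frac{z}{8}$
$N{\left(C \right)} = 5 \sqrt{10} \sqrt{C}$
$I = - \frac{13}{6}$ ($I = \frac{25}{-6} + \frac{6}{3} = 25 \left(- \frac{1}{6}\right) + 6 \cdot \frac{1}{3} = - \frac{25}{6} + 2 = - \frac{13}{6} \approx -2.1667$)
$I \left(N{\left(7 \right)} + p{\left(-3,-1 \right)}\right) = - \frac{13 \left(5 \sqrt{10} \sqrt{7} - - \frac{1}{8}\right)}{6} = - \frac{13 \left(5 \sqrt{70} + \frac{1}{8}\right)}{6} = - \frac{13 \left(\frac{1}{8} + 5 \sqrt{70}\right)}{6} = - \frac{13}{48} - \frac{65 \sqrt{70}}{6}$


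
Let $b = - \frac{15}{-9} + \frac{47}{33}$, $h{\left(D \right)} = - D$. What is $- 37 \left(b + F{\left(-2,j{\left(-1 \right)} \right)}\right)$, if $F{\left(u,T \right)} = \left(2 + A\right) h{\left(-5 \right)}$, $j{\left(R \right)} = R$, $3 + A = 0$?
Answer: $\frac{777}{11} \approx 70.636$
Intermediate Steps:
$A = -3$ ($A = -3 + 0 = -3$)
$b = \frac{34}{11}$ ($b = \left(-15\right) \left(- \frac{1}{9}\right) + 47 \cdot \frac{1}{33} = \frac{5}{3} + \frac{47}{33} = \frac{34}{11} \approx 3.0909$)
$F{\left(u,T \right)} = -5$ ($F{\left(u,T \right)} = \left(2 - 3\right) \left(\left(-1\right) \left(-5\right)\right) = \left(-1\right) 5 = -5$)
$- 37 \left(b + F{\left(-2,j{\left(-1 \right)} \right)}\right) = - 37 \left(\frac{34}{11} - 5\right) = \left(-37\right) \left(- \frac{21}{11}\right) = \frac{777}{11}$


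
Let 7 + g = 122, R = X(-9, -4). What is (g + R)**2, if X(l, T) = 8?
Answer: 15129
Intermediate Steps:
R = 8
g = 115 (g = -7 + 122 = 115)
(g + R)**2 = (115 + 8)**2 = 123**2 = 15129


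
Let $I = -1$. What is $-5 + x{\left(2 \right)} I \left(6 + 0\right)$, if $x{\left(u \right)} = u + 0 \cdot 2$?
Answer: $-17$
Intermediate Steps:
$x{\left(u \right)} = u$ ($x{\left(u \right)} = u + 0 = u$)
$-5 + x{\left(2 \right)} I \left(6 + 0\right) = -5 + 2 \left(- (6 + 0)\right) = -5 + 2 \left(\left(-1\right) 6\right) = -5 + 2 \left(-6\right) = -5 - 12 = -17$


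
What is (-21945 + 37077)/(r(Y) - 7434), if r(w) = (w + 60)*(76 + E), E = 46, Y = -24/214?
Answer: -269854/2277 ≈ -118.51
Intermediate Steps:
Y = -12/107 (Y = -24*1/214 = -12/107 ≈ -0.11215)
r(w) = 7320 + 122*w (r(w) = (w + 60)*(76 + 46) = (60 + w)*122 = 7320 + 122*w)
(-21945 + 37077)/(r(Y) - 7434) = (-21945 + 37077)/((7320 + 122*(-12/107)) - 7434) = 15132/((7320 - 1464/107) - 7434) = 15132/(781776/107 - 7434) = 15132/(-13662/107) = 15132*(-107/13662) = -269854/2277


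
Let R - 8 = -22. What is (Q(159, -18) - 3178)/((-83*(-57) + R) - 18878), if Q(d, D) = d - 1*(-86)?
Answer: 419/2023 ≈ 0.20712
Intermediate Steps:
R = -14 (R = 8 - 22 = -14)
Q(d, D) = 86 + d (Q(d, D) = d + 86 = 86 + d)
(Q(159, -18) - 3178)/((-83*(-57) + R) - 18878) = ((86 + 159) - 3178)/((-83*(-57) - 14) - 18878) = (245 - 3178)/((4731 - 14) - 18878) = -2933/(4717 - 18878) = -2933/(-14161) = -2933*(-1/14161) = 419/2023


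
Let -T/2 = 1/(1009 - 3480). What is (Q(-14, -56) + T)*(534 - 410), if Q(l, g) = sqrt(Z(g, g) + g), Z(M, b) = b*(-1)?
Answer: 248/2471 ≈ 0.10036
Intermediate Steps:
Z(M, b) = -b
T = 2/2471 (T = -2/(1009 - 3480) = -2/(-2471) = -2*(-1/2471) = 2/2471 ≈ 0.00080939)
Q(l, g) = 0 (Q(l, g) = sqrt(-g + g) = sqrt(0) = 0)
(Q(-14, -56) + T)*(534 - 410) = (0 + 2/2471)*(534 - 410) = (2/2471)*124 = 248/2471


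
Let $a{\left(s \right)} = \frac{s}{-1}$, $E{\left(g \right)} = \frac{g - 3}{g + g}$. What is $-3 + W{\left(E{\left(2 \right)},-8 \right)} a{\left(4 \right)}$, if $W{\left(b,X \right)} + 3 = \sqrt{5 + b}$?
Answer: $9 - 2 \sqrt{19} \approx 0.2822$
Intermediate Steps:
$E{\left(g \right)} = \frac{-3 + g}{2 g}$
$W{\left(b,X \right)} = -3 + \sqrt{5 + b}$
$a{\left(s \right)} = - s$ ($a{\left(s \right)} = s \left(-1\right) = - s$)
$-3 + W{\left(E{\left(2 \right)},-8 \right)} a{\left(4 \right)} = -3 + \left(-3 + \sqrt{5 + \frac{-3 + 2}{2 \cdot 2}}\right) \left(\left(-1\right) 4\right) = -3 + \left(-3 + \sqrt{5 + \frac{1}{2} \cdot \frac{1}{2} \left(-1\right)}\right) \left(-4\right) = -3 + \left(-3 + \sqrt{5 - \frac{1}{4}}\right) \left(-4\right) = -3 + \left(-3 + \sqrt{\frac{19}{4}}\right) \left(-4\right) = -3 + \left(-3 + \frac{\sqrt{19}}{2}\right) \left(-4\right) = -3 + \left(12 - 2 \sqrt{19}\right) = 9 - 2 \sqrt{19}$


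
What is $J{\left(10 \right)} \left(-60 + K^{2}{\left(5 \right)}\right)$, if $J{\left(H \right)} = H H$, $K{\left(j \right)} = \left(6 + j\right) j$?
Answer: $296500$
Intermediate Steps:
$K{\left(j \right)} = j \left(6 + j\right)$
$J{\left(H \right)} = H^{2}$
$J{\left(10 \right)} \left(-60 + K^{2}{\left(5 \right)}\right) = 10^{2} \left(-60 + \left(5 \left(6 + 5\right)\right)^{2}\right) = 100 \left(-60 + \left(5 \cdot 11\right)^{2}\right) = 100 \left(-60 + 55^{2}\right) = 100 \left(-60 + 3025\right) = 100 \cdot 2965 = 296500$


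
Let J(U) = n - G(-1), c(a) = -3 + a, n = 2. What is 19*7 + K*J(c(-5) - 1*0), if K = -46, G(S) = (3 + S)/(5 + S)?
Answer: 64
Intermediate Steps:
G(S) = (3 + S)/(5 + S)
J(U) = 3/2 (J(U) = 2 - (3 - 1)/(5 - 1) = 2 - 2/4 = 2 - 1*½ = 2 - ½ = 3/2)
19*7 + K*J(c(-5) - 1*0) = 19*7 - 46*3/2 = 133 - 69 = 64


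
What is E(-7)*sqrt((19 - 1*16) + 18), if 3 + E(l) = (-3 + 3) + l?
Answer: -10*sqrt(21) ≈ -45.826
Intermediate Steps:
E(l) = -3 + l (E(l) = -3 + ((-3 + 3) + l) = -3 + (0 + l) = -3 + l)
E(-7)*sqrt((19 - 1*16) + 18) = (-3 - 7)*sqrt((19 - 1*16) + 18) = -10*sqrt((19 - 16) + 18) = -10*sqrt(3 + 18) = -10*sqrt(21)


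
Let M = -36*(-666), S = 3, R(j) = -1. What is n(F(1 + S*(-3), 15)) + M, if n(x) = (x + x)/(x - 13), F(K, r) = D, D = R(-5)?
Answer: 167833/7 ≈ 23976.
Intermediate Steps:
D = -1
F(K, r) = -1
n(x) = 2*x/(-13 + x) (n(x) = (2*x)/(-13 + x) = 2*x/(-13 + x))
M = 23976
n(F(1 + S*(-3), 15)) + M = 2*(-1)/(-13 - 1) + 23976 = 2*(-1)/(-14) + 23976 = 2*(-1)*(-1/14) + 23976 = 1/7 + 23976 = 167833/7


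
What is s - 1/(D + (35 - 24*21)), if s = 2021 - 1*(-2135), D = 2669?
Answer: 9143199/2200 ≈ 4156.0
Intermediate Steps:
s = 4156 (s = 2021 + 2135 = 4156)
s - 1/(D + (35 - 24*21)) = 4156 - 1/(2669 + (35 - 24*21)) = 4156 - 1/(2669 + (35 - 504)) = 4156 - 1/(2669 - 469) = 4156 - 1/2200 = 9143199/2200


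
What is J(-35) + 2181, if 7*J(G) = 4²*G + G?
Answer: 2096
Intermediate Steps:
J(G) = 17*G/7 (J(G) = (4²*G + G)/7 = (16*G + G)/7 = (17*G)/7 = 17*G/7)
J(-35) + 2181 = (17/7)*(-35) + 2181 = -85 + 2181 = 2096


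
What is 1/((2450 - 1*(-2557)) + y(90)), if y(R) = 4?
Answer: 1/5011 ≈ 0.00019956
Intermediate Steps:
1/((2450 - 1*(-2557)) + y(90)) = 1/((2450 - 1*(-2557)) + 4) = 1/((2450 + 2557) + 4) = 1/(5007 + 4) = 1/5011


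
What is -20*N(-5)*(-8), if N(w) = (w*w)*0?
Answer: 0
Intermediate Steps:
N(w) = 0 (N(w) = w²*0 = 0)
-20*N(-5)*(-8) = -20*0*(-8) = 0*(-8) = 0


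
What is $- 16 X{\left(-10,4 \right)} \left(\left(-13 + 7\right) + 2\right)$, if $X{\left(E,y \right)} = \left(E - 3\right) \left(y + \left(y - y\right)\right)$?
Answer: $-3328$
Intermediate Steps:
$X{\left(E,y \right)} = y \left(-3 + E\right)$ ($X{\left(E,y \right)} = \left(-3 + E\right) \left(y + 0\right) = \left(-3 + E\right) y = y \left(-3 + E\right)$)
$- 16 X{\left(-10,4 \right)} \left(\left(-13 + 7\right) + 2\right) = - 16 \cdot 4 \left(-3 - 10\right) \left(\left(-13 + 7\right) + 2\right) = - 16 \cdot 4 \left(-13\right) \left(-6 + 2\right) = \left(-16\right) \left(-52\right) \left(-4\right) = 832 \left(-4\right) = -3328$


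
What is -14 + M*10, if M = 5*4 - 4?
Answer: 146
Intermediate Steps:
M = 16 (M = 20 - 4 = 16)
-14 + M*10 = -14 + 16*10 = -14 + 160 = 146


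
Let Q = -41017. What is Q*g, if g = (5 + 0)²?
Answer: -1025425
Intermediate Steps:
g = 25 (g = 5² = 25)
Q*g = -41017*25 = -1025425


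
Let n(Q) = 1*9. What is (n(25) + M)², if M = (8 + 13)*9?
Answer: 39204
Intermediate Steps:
M = 189 (M = 21*9 = 189)
n(Q) = 9
(n(25) + M)² = (9 + 189)² = 198² = 39204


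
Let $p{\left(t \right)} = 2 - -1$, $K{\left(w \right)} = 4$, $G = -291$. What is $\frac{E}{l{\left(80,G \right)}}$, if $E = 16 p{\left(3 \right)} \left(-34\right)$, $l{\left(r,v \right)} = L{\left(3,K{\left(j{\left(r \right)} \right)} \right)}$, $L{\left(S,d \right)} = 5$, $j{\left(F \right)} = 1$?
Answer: $- \frac{1632}{5} \approx -326.4$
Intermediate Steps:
$p{\left(t \right)} = 3$ ($p{\left(t \right)} = 2 + 1 = 3$)
$l{\left(r,v \right)} = 5$
$E = -1632$ ($E = 16 \cdot 3 \left(-34\right) = 48 \left(-34\right) = -1632$)
$\frac{E}{l{\left(80,G \right)}} = - \frac{1632}{5}$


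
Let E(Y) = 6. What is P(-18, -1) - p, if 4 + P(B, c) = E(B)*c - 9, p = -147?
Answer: 128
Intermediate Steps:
P(B, c) = -13 + 6*c (P(B, c) = -4 + (6*c - 9) = -4 + (-9 + 6*c) = -13 + 6*c)
P(-18, -1) - p = (-13 + 6*(-1)) - 1*(-147) = (-13 - 6) + 147 = -19 + 147 = 128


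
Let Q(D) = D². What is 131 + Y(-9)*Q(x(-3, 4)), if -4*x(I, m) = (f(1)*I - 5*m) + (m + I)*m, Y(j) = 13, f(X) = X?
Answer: 6789/16 ≈ 424.31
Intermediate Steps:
x(I, m) = -I/4 + 5*m/4 - m*(I + m)/4 (x(I, m) = -((1*I - 5*m) + (m + I)*m)/4 = -((I - 5*m) + (I + m)*m)/4 = -((I - 5*m) + m*(I + m))/4 = -(I - 5*m + m*(I + m))/4 = -I/4 + 5*m/4 - m*(I + m)/4)
131 + Y(-9)*Q(x(-3, 4)) = 131 + 13*(-¼*(-3) - ¼*4² + (5/4)*4 - ¼*(-3)*4)² = 131 + 13*(¾ - ¼*16 + 5 + 3)² = 131 + 13*(¾ - 4 + 5 + 3)² = 131 + 13*(19/4)² = 131 + 13*(361/16) = 131 + 4693/16 = 6789/16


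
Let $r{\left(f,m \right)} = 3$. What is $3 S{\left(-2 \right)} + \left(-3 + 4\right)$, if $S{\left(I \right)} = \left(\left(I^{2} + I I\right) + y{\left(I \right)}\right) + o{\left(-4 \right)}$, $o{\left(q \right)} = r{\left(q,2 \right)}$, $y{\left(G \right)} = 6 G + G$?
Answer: $-8$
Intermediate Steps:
$y{\left(G \right)} = 7 G$
$o{\left(q \right)} = 3$
$S{\left(I \right)} = 3 + 2 I^{2} + 7 I$ ($S{\left(I \right)} = \left(\left(I^{2} + I I\right) + 7 I\right) + 3 = \left(\left(I^{2} + I^{2}\right) + 7 I\right) + 3 = \left(2 I^{2} + 7 I\right) + 3 = 3 + 2 I^{2} + 7 I$)
$3 S{\left(-2 \right)} + \left(-3 + 4\right) = 3 \left(3 + 2 \left(-2\right)^{2} + 7 \left(-2\right)\right) + \left(-3 + 4\right) = 3 \left(3 + 2 \cdot 4 - 14\right) + 1 = 3 \left(3 + 8 - 14\right) + 1 = 3 \left(-3\right) + 1 = -9 + 1 = -8$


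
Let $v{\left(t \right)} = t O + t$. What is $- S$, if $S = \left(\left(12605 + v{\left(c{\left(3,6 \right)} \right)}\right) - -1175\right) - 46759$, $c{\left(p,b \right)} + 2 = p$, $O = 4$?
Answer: $32974$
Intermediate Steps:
$c{\left(p,b \right)} = -2 + p$
$v{\left(t \right)} = 5 t$ ($v{\left(t \right)} = t 4 + t = 4 t + t = 5 t$)
$S = -32974$ ($S = \left(\left(12605 + 5 \left(-2 + 3\right)\right) - -1175\right) - 46759 = \left(\left(12605 + 5 \cdot 1\right) + 1175\right) - 46759 = \left(\left(12605 + 5\right) + 1175\right) - 46759 = \left(12610 + 1175\right) - 46759 = 13785 - 46759 = -32974$)
$- S = \left(-1\right) \left(-32974\right) = 32974$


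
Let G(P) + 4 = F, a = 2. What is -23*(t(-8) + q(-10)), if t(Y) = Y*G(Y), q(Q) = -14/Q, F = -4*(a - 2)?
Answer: -3841/5 ≈ -768.20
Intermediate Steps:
F = 0 (F = -4*(2 - 2) = -4*0 = 0)
G(P) = -4 (G(P) = -4 + 0 = -4)
t(Y) = -4*Y (t(Y) = Y*(-4) = -4*Y)
-23*(t(-8) + q(-10)) = -23*(-4*(-8) - 14/(-10)) = -23*(32 - 14*(-1/10)) = -23*(32 + 7/5) = -23*167/5 = -3841/5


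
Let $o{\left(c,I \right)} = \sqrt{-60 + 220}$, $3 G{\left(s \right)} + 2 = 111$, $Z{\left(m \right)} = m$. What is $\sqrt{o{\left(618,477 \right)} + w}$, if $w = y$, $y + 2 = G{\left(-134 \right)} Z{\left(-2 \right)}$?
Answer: $\frac{2 \sqrt{-168 + 9 \sqrt{10}}}{3} \approx 7.8751 i$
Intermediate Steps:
$G{\left(s \right)} = \frac{109}{3}$ ($G{\left(s \right)} = - \frac{2}{3} + \frac{1}{3} \cdot 111 = - \frac{2}{3} + 37 = \frac{109}{3}$)
$o{\left(c,I \right)} = 4 \sqrt{10}$ ($o{\left(c,I \right)} = \sqrt{160} = 4 \sqrt{10}$)
$y = - \frac{224}{3}$ ($y = -2 + \frac{109}{3} \left(-2\right) = -2 - \frac{218}{3} = - \frac{224}{3} \approx -74.667$)
$w = - \frac{224}{3} \approx -74.667$
$\sqrt{o{\left(618,477 \right)} + w} = \sqrt{4 \sqrt{10} - \frac{224}{3}} = \sqrt{- \frac{224}{3} + 4 \sqrt{10}}$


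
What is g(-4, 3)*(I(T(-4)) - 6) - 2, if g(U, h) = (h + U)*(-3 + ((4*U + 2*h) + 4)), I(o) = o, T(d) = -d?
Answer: -20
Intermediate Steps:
g(U, h) = (U + h)*(1 + 2*h + 4*U) (g(U, h) = (U + h)*(-3 + ((2*h + 4*U) + 4)) = (U + h)*(-3 + (4 + 2*h + 4*U)) = (U + h)*(1 + 2*h + 4*U))
g(-4, 3)*(I(T(-4)) - 6) - 2 = (-4 + 3 + 2*3² + 4*(-4)² + 6*(-4)*3)*(-1*(-4) - 6) - 2 = (-4 + 3 + 2*9 + 4*16 - 72)*(4 - 6) - 2 = (-4 + 3 + 18 + 64 - 72)*(-2) - 2 = 9*(-2) - 2 = -18 - 2 = -20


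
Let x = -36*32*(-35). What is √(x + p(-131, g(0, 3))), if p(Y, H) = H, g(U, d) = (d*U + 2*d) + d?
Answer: 3*√4481 ≈ 200.82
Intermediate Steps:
g(U, d) = 3*d + U*d (g(U, d) = (U*d + 2*d) + d = (2*d + U*d) + d = 3*d + U*d)
x = 40320 (x = -1152*(-35) = 40320)
√(x + p(-131, g(0, 3))) = √(40320 + 3*(3 + 0)) = √(40320 + 3*3) = √(40320 + 9) = √40329 = 3*√4481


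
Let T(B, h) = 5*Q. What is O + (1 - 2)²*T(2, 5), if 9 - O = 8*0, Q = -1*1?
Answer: 4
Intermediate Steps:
Q = -1
O = 9 (O = 9 - 8*0 = 9 - 1*0 = 9 + 0 = 9)
T(B, h) = -5 (T(B, h) = 5*(-1) = -5)
O + (1 - 2)²*T(2, 5) = 9 + (1 - 2)²*(-5) = 9 + (-1)²*(-5) = 9 + 1*(-5) = 9 - 5 = 4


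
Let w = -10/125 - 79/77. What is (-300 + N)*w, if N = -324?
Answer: 1328496/1925 ≈ 690.13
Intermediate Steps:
w = -2129/1925 (w = -10*1/125 - 79*1/77 = -2/25 - 79/77 = -2129/1925 ≈ -1.1060)
(-300 + N)*w = (-300 - 324)*(-2129/1925) = -624*(-2129/1925) = 1328496/1925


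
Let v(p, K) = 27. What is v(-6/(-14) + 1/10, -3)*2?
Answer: 54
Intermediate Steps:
v(-6/(-14) + 1/10, -3)*2 = 27*2 = 54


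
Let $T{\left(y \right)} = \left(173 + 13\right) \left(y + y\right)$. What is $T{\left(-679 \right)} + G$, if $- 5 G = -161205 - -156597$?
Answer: $- \frac{1258332}{5} \approx -2.5167 \cdot 10^{5}$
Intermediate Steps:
$G = \frac{4608}{5}$ ($G = - \frac{-161205 - -156597}{5} = - \frac{-161205 + 156597}{5} = \left(- \frac{1}{5}\right) \left(-4608\right) = \frac{4608}{5} \approx 921.6$)
$T{\left(y \right)} = 372 y$ ($T{\left(y \right)} = 186 \cdot 2 y = 372 y$)
$T{\left(-679 \right)} + G = 372 \left(-679\right) + \frac{4608}{5} = -252588 + \frac{4608}{5} = - \frac{1258332}{5}$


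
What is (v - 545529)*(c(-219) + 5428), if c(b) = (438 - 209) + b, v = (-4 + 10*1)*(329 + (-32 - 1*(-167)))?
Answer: -2951447310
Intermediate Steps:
v = 2784 (v = (-4 + 10)*(329 + (-32 + 167)) = 6*(329 + 135) = 6*464 = 2784)
c(b) = 229 + b
(v - 545529)*(c(-219) + 5428) = (2784 - 545529)*((229 - 219) + 5428) = -542745*(10 + 5428) = -542745*5438 = -2951447310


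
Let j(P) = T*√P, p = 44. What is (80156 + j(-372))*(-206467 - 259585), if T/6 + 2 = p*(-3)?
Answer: -37356864112 + 749411616*I*√93 ≈ -3.7357e+10 + 7.2271e+9*I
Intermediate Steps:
T = -804 (T = -12 + 6*(44*(-3)) = -12 + 6*(-132) = -12 - 792 = -804)
j(P) = -804*√P
(80156 + j(-372))*(-206467 - 259585) = (80156 - 1608*I*√93)*(-206467 - 259585) = (80156 - 1608*I*√93)*(-466052) = -37356864112 + 749411616*I*√93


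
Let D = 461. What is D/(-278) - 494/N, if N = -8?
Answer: 33411/556 ≈ 60.092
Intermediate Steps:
D/(-278) - 494/N = 461/(-278) - 494/(-8) = 461*(-1/278) - 494*(-⅛) = -461/278 + 247/4 = 33411/556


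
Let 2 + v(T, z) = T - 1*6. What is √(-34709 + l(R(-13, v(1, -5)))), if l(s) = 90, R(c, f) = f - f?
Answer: I*√34619 ≈ 186.06*I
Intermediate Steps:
v(T, z) = -8 + T (v(T, z) = -2 + (T - 1*6) = -2 + (T - 6) = -2 + (-6 + T) = -8 + T)
R(c, f) = 0
√(-34709 + l(R(-13, v(1, -5)))) = √(-34709 + 90) = √(-34619) = I*√34619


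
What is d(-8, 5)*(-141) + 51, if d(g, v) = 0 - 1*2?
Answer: 333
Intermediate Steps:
d(g, v) = -2 (d(g, v) = 0 - 2 = -2)
d(-8, 5)*(-141) + 51 = -2*(-141) + 51 = 282 + 51 = 333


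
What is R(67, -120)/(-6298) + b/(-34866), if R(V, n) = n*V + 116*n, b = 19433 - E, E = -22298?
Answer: 251417761/109793034 ≈ 2.2899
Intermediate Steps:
b = 41731 (b = 19433 - 1*(-22298) = 19433 + 22298 = 41731)
R(V, n) = 116*n + V*n (R(V, n) = V*n + 116*n = 116*n + V*n)
R(67, -120)/(-6298) + b/(-34866) = -120*(116 + 67)/(-6298) + 41731/(-34866) = -120*183*(-1/6298) + 41731*(-1/34866) = -21960*(-1/6298) - 41731/34866 = 10980/3149 - 41731/34866 = 251417761/109793034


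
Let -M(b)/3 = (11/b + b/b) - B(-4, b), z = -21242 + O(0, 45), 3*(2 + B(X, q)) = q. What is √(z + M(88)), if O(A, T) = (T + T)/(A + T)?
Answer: I*√338582/4 ≈ 145.47*I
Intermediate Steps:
O(A, T) = 2*T/(A + T) (O(A, T) = (2*T)/(A + T) = 2*T/(A + T))
B(X, q) = -2 + q/3
z = -21240 (z = -21242 + 2*45/(0 + 45) = -21242 + 2*45/45 = -21242 + 2*45*(1/45) = -21242 + 2 = -21240)
M(b) = -9 + b - 33/b (M(b) = -3*((11/b + b/b) - (-2 + b/3)) = -3*((11/b + 1) + (2 - b/3)) = -3*((1 + 11/b) + (2 - b/3)) = -3*(3 + 11/b - b/3) = -9 + b - 33/b)
√(z + M(88)) = √(-21240 + (-9 + 88 - 33/88)) = √(-21240 + (-9 + 88 - 33*1/88)) = √(-21240 + (-9 + 88 - 3/8)) = √(-21240 + 629/8) = √(-169291/8) = I*√338582/4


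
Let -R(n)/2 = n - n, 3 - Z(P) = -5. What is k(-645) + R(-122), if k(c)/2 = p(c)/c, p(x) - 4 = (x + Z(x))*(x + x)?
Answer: -1643468/645 ≈ -2548.0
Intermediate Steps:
Z(P) = 8 (Z(P) = 3 - 1*(-5) = 3 + 5 = 8)
R(n) = 0 (R(n) = -2*(n - n) = -2*0 = 0)
p(x) = 4 + 2*x*(8 + x) (p(x) = 4 + (x + 8)*(x + x) = 4 + (8 + x)*(2*x) = 4 + 2*x*(8 + x))
k(c) = 2*(4 + 2*c² + 16*c)/c (k(c) = 2*((4 + 2*c² + 16*c)/c) = 2*(4 + 2*c² + 16*c)/c)
k(-645) + R(-122) = (32 + 4*(-645) + 8/(-645)) + 0 = (32 - 2580 + 8*(-1/645)) + 0 = (32 - 2580 - 8/645) + 0 = -1643468/645 + 0 = -1643468/645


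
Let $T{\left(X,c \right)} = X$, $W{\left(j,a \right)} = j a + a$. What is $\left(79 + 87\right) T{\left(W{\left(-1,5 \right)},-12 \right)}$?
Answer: $0$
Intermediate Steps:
$W{\left(j,a \right)} = a + a j$ ($W{\left(j,a \right)} = a j + a = a + a j$)
$\left(79 + 87\right) T{\left(W{\left(-1,5 \right)},-12 \right)} = \left(79 + 87\right) 5 \left(1 - 1\right) = 166 \cdot 5 \cdot 0 = 166 \cdot 0 = 0$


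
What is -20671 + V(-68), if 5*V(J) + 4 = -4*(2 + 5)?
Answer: -103387/5 ≈ -20677.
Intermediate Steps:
V(J) = -32/5 (V(J) = -4/5 + (-4*(2 + 5))/5 = -4/5 + (-4*7)/5 = -4/5 + (1/5)*(-28) = -4/5 - 28/5 = -32/5)
-20671 + V(-68) = -20671 - 32/5 = -103387/5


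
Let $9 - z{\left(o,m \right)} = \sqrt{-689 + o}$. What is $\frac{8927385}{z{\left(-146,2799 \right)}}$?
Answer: $\frac{80346465}{916} + \frac{8927385 i \sqrt{835}}{916} \approx 87715.0 + 2.8163 \cdot 10^{5} i$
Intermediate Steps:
$z{\left(o,m \right)} = 9 - \sqrt{-689 + o}$
$\frac{8927385}{z{\left(-146,2799 \right)}} = \frac{8927385}{9 - \sqrt{-689 - 146}} = \frac{8927385}{9 - \sqrt{-835}} = \frac{8927385}{9 - i \sqrt{835}}$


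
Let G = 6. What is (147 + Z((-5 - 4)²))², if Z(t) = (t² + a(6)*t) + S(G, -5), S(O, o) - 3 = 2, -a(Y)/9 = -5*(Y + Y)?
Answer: 2545505209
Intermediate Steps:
a(Y) = 90*Y (a(Y) = -(-45)*(Y + Y) = -(-45)*2*Y = -(-90)*Y = 90*Y)
S(O, o) = 5 (S(O, o) = 3 + 2 = 5)
Z(t) = 5 + t² + 540*t (Z(t) = (t² + (90*6)*t) + 5 = (t² + 540*t) + 5 = 5 + t² + 540*t)
(147 + Z((-5 - 4)²))² = (147 + (5 + ((-5 - 4)²)² + 540*(-5 - 4)²))² = (147 + (5 + ((-9)²)² + 540*(-9)²))² = (147 + (5 + 81² + 540*81))² = (147 + (5 + 6561 + 43740))² = (147 + 50306)² = 50453² = 2545505209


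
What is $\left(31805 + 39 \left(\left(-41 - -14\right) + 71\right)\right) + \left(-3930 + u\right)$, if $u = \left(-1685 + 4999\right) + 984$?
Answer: $33889$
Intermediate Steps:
$u = 4298$ ($u = 3314 + 984 = 4298$)
$\left(31805 + 39 \left(\left(-41 - -14\right) + 71\right)\right) + \left(-3930 + u\right) = \left(31805 + 39 \left(\left(-41 - -14\right) + 71\right)\right) + \left(-3930 + 4298\right) = \left(31805 + 39 \left(\left(-41 + 14\right) + 71\right)\right) + 368 = \left(31805 + 39 \left(-27 + 71\right)\right) + 368 = \left(31805 + 39 \cdot 44\right) + 368 = \left(31805 + 1716\right) + 368 = 33521 + 368 = 33889$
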